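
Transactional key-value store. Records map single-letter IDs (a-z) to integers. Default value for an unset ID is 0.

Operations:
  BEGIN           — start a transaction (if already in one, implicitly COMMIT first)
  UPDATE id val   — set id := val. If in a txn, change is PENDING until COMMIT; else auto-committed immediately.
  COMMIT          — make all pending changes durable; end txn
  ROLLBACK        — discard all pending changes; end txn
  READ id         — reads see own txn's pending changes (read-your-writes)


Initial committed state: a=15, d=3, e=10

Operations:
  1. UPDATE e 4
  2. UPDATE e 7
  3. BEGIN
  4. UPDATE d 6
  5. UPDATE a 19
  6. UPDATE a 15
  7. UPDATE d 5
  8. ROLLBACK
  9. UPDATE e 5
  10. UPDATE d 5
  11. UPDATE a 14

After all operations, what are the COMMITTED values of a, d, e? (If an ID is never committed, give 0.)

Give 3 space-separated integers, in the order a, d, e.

Initial committed: {a=15, d=3, e=10}
Op 1: UPDATE e=4 (auto-commit; committed e=4)
Op 2: UPDATE e=7 (auto-commit; committed e=7)
Op 3: BEGIN: in_txn=True, pending={}
Op 4: UPDATE d=6 (pending; pending now {d=6})
Op 5: UPDATE a=19 (pending; pending now {a=19, d=6})
Op 6: UPDATE a=15 (pending; pending now {a=15, d=6})
Op 7: UPDATE d=5 (pending; pending now {a=15, d=5})
Op 8: ROLLBACK: discarded pending ['a', 'd']; in_txn=False
Op 9: UPDATE e=5 (auto-commit; committed e=5)
Op 10: UPDATE d=5 (auto-commit; committed d=5)
Op 11: UPDATE a=14 (auto-commit; committed a=14)
Final committed: {a=14, d=5, e=5}

Answer: 14 5 5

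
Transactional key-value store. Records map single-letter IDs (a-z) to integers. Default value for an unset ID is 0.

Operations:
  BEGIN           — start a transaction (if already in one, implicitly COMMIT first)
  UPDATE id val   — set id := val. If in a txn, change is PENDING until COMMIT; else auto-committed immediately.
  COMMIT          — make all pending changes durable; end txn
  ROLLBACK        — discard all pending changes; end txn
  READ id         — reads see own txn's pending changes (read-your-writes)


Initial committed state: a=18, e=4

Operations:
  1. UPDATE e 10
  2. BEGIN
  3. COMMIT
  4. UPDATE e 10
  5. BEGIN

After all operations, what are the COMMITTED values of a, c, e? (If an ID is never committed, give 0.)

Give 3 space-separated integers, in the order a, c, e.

Initial committed: {a=18, e=4}
Op 1: UPDATE e=10 (auto-commit; committed e=10)
Op 2: BEGIN: in_txn=True, pending={}
Op 3: COMMIT: merged [] into committed; committed now {a=18, e=10}
Op 4: UPDATE e=10 (auto-commit; committed e=10)
Op 5: BEGIN: in_txn=True, pending={}
Final committed: {a=18, e=10}

Answer: 18 0 10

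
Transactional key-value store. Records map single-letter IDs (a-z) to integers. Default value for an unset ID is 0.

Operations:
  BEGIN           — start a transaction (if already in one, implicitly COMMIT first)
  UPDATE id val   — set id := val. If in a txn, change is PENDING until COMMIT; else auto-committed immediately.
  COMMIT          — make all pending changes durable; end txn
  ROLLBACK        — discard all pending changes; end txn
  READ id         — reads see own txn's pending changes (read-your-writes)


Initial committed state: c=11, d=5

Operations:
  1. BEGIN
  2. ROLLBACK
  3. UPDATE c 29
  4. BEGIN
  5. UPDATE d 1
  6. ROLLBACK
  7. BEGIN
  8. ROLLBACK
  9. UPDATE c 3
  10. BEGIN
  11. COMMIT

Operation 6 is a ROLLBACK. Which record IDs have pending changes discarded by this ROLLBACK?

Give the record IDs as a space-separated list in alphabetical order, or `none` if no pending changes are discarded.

Answer: d

Derivation:
Initial committed: {c=11, d=5}
Op 1: BEGIN: in_txn=True, pending={}
Op 2: ROLLBACK: discarded pending []; in_txn=False
Op 3: UPDATE c=29 (auto-commit; committed c=29)
Op 4: BEGIN: in_txn=True, pending={}
Op 5: UPDATE d=1 (pending; pending now {d=1})
Op 6: ROLLBACK: discarded pending ['d']; in_txn=False
Op 7: BEGIN: in_txn=True, pending={}
Op 8: ROLLBACK: discarded pending []; in_txn=False
Op 9: UPDATE c=3 (auto-commit; committed c=3)
Op 10: BEGIN: in_txn=True, pending={}
Op 11: COMMIT: merged [] into committed; committed now {c=3, d=5}
ROLLBACK at op 6 discards: ['d']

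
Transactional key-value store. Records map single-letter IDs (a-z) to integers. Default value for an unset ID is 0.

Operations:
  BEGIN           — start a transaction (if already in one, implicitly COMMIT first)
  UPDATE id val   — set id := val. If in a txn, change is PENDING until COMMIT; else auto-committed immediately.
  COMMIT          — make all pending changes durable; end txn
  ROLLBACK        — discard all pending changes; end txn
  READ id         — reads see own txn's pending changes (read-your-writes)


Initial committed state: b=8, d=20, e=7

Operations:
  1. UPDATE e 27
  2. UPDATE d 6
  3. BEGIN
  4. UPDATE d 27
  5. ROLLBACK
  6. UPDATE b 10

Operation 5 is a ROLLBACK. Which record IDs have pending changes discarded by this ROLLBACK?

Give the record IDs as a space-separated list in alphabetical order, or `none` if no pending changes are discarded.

Answer: d

Derivation:
Initial committed: {b=8, d=20, e=7}
Op 1: UPDATE e=27 (auto-commit; committed e=27)
Op 2: UPDATE d=6 (auto-commit; committed d=6)
Op 3: BEGIN: in_txn=True, pending={}
Op 4: UPDATE d=27 (pending; pending now {d=27})
Op 5: ROLLBACK: discarded pending ['d']; in_txn=False
Op 6: UPDATE b=10 (auto-commit; committed b=10)
ROLLBACK at op 5 discards: ['d']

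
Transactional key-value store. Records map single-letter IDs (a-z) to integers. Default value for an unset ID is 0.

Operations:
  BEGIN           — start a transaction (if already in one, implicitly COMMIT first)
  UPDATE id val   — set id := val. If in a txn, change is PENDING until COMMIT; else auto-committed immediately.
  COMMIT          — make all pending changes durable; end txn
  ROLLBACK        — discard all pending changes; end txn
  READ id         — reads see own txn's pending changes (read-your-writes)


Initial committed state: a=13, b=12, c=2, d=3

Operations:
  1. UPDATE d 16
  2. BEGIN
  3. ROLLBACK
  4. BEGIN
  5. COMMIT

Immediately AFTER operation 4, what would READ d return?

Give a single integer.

Initial committed: {a=13, b=12, c=2, d=3}
Op 1: UPDATE d=16 (auto-commit; committed d=16)
Op 2: BEGIN: in_txn=True, pending={}
Op 3: ROLLBACK: discarded pending []; in_txn=False
Op 4: BEGIN: in_txn=True, pending={}
After op 4: visible(d) = 16 (pending={}, committed={a=13, b=12, c=2, d=16})

Answer: 16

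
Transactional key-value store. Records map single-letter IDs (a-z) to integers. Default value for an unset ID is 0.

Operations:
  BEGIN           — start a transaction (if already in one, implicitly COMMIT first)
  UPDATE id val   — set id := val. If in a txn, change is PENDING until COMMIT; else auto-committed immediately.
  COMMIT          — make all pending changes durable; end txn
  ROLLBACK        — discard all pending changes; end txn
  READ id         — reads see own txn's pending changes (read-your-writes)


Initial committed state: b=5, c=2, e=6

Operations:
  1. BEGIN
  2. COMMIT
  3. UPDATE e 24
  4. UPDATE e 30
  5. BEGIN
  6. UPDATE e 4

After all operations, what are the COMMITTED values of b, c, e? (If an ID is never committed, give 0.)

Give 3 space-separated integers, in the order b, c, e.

Answer: 5 2 30

Derivation:
Initial committed: {b=5, c=2, e=6}
Op 1: BEGIN: in_txn=True, pending={}
Op 2: COMMIT: merged [] into committed; committed now {b=5, c=2, e=6}
Op 3: UPDATE e=24 (auto-commit; committed e=24)
Op 4: UPDATE e=30 (auto-commit; committed e=30)
Op 5: BEGIN: in_txn=True, pending={}
Op 6: UPDATE e=4 (pending; pending now {e=4})
Final committed: {b=5, c=2, e=30}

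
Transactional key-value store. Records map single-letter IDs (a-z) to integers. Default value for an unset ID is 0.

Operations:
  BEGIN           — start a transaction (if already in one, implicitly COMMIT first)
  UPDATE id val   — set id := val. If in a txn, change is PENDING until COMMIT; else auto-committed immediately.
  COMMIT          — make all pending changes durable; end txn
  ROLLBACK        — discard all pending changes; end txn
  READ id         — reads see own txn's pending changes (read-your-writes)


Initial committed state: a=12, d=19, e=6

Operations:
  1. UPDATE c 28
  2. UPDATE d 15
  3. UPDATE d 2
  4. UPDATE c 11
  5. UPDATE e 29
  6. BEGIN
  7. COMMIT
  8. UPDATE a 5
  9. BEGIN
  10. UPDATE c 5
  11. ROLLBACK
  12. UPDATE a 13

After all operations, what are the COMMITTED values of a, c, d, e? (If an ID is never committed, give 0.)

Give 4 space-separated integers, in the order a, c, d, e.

Initial committed: {a=12, d=19, e=6}
Op 1: UPDATE c=28 (auto-commit; committed c=28)
Op 2: UPDATE d=15 (auto-commit; committed d=15)
Op 3: UPDATE d=2 (auto-commit; committed d=2)
Op 4: UPDATE c=11 (auto-commit; committed c=11)
Op 5: UPDATE e=29 (auto-commit; committed e=29)
Op 6: BEGIN: in_txn=True, pending={}
Op 7: COMMIT: merged [] into committed; committed now {a=12, c=11, d=2, e=29}
Op 8: UPDATE a=5 (auto-commit; committed a=5)
Op 9: BEGIN: in_txn=True, pending={}
Op 10: UPDATE c=5 (pending; pending now {c=5})
Op 11: ROLLBACK: discarded pending ['c']; in_txn=False
Op 12: UPDATE a=13 (auto-commit; committed a=13)
Final committed: {a=13, c=11, d=2, e=29}

Answer: 13 11 2 29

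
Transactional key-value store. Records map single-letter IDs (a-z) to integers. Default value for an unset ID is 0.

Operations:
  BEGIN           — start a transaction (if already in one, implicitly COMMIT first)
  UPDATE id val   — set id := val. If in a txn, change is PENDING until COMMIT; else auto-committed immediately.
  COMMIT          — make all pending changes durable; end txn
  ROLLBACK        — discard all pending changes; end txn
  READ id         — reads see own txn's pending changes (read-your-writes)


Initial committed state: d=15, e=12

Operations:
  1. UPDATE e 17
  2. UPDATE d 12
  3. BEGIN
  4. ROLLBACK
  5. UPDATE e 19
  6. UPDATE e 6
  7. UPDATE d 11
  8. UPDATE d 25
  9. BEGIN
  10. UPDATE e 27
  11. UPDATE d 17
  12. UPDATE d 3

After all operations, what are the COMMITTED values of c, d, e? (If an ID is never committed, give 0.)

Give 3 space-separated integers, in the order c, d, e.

Answer: 0 25 6

Derivation:
Initial committed: {d=15, e=12}
Op 1: UPDATE e=17 (auto-commit; committed e=17)
Op 2: UPDATE d=12 (auto-commit; committed d=12)
Op 3: BEGIN: in_txn=True, pending={}
Op 4: ROLLBACK: discarded pending []; in_txn=False
Op 5: UPDATE e=19 (auto-commit; committed e=19)
Op 6: UPDATE e=6 (auto-commit; committed e=6)
Op 7: UPDATE d=11 (auto-commit; committed d=11)
Op 8: UPDATE d=25 (auto-commit; committed d=25)
Op 9: BEGIN: in_txn=True, pending={}
Op 10: UPDATE e=27 (pending; pending now {e=27})
Op 11: UPDATE d=17 (pending; pending now {d=17, e=27})
Op 12: UPDATE d=3 (pending; pending now {d=3, e=27})
Final committed: {d=25, e=6}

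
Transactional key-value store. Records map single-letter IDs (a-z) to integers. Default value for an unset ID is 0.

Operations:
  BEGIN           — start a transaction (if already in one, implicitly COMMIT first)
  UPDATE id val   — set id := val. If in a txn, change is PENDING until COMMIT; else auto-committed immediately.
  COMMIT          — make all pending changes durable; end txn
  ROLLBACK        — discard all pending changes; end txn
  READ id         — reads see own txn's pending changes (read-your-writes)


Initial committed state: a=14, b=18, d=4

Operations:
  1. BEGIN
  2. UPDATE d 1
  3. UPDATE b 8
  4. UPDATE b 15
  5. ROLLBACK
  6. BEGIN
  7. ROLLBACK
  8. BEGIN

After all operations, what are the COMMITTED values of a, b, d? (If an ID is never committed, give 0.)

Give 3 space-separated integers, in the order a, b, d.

Initial committed: {a=14, b=18, d=4}
Op 1: BEGIN: in_txn=True, pending={}
Op 2: UPDATE d=1 (pending; pending now {d=1})
Op 3: UPDATE b=8 (pending; pending now {b=8, d=1})
Op 4: UPDATE b=15 (pending; pending now {b=15, d=1})
Op 5: ROLLBACK: discarded pending ['b', 'd']; in_txn=False
Op 6: BEGIN: in_txn=True, pending={}
Op 7: ROLLBACK: discarded pending []; in_txn=False
Op 8: BEGIN: in_txn=True, pending={}
Final committed: {a=14, b=18, d=4}

Answer: 14 18 4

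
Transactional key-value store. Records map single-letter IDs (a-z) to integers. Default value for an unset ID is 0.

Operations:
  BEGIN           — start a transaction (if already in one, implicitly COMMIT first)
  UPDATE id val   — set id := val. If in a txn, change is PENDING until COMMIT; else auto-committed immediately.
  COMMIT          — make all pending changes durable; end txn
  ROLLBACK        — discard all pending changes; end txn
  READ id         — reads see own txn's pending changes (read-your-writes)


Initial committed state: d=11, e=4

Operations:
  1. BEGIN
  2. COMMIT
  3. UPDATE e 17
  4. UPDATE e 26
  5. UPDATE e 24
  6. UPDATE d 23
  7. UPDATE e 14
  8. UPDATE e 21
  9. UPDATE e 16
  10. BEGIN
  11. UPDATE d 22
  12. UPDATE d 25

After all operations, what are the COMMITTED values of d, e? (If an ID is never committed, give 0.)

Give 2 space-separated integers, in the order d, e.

Answer: 23 16

Derivation:
Initial committed: {d=11, e=4}
Op 1: BEGIN: in_txn=True, pending={}
Op 2: COMMIT: merged [] into committed; committed now {d=11, e=4}
Op 3: UPDATE e=17 (auto-commit; committed e=17)
Op 4: UPDATE e=26 (auto-commit; committed e=26)
Op 5: UPDATE e=24 (auto-commit; committed e=24)
Op 6: UPDATE d=23 (auto-commit; committed d=23)
Op 7: UPDATE e=14 (auto-commit; committed e=14)
Op 8: UPDATE e=21 (auto-commit; committed e=21)
Op 9: UPDATE e=16 (auto-commit; committed e=16)
Op 10: BEGIN: in_txn=True, pending={}
Op 11: UPDATE d=22 (pending; pending now {d=22})
Op 12: UPDATE d=25 (pending; pending now {d=25})
Final committed: {d=23, e=16}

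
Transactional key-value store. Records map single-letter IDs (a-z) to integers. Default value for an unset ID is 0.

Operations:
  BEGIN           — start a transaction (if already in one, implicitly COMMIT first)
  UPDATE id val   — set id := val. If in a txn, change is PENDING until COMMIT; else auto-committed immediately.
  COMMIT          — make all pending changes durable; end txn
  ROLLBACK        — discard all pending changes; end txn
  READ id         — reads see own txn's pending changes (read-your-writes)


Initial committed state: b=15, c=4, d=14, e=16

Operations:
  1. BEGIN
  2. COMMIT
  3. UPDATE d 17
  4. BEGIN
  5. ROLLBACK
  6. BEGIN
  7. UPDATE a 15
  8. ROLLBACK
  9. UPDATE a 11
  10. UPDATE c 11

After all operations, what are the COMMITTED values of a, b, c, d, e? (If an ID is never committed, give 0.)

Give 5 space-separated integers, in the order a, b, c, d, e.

Initial committed: {b=15, c=4, d=14, e=16}
Op 1: BEGIN: in_txn=True, pending={}
Op 2: COMMIT: merged [] into committed; committed now {b=15, c=4, d=14, e=16}
Op 3: UPDATE d=17 (auto-commit; committed d=17)
Op 4: BEGIN: in_txn=True, pending={}
Op 5: ROLLBACK: discarded pending []; in_txn=False
Op 6: BEGIN: in_txn=True, pending={}
Op 7: UPDATE a=15 (pending; pending now {a=15})
Op 8: ROLLBACK: discarded pending ['a']; in_txn=False
Op 9: UPDATE a=11 (auto-commit; committed a=11)
Op 10: UPDATE c=11 (auto-commit; committed c=11)
Final committed: {a=11, b=15, c=11, d=17, e=16}

Answer: 11 15 11 17 16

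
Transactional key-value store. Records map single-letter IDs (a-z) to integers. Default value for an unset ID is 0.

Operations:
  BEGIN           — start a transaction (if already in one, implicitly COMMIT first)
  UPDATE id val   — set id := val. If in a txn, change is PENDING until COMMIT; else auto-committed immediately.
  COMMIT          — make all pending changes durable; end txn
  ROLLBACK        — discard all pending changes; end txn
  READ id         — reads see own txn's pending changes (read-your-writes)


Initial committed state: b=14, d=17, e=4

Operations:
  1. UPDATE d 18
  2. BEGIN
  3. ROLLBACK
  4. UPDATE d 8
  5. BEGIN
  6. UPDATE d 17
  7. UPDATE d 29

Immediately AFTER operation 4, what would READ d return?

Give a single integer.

Answer: 8

Derivation:
Initial committed: {b=14, d=17, e=4}
Op 1: UPDATE d=18 (auto-commit; committed d=18)
Op 2: BEGIN: in_txn=True, pending={}
Op 3: ROLLBACK: discarded pending []; in_txn=False
Op 4: UPDATE d=8 (auto-commit; committed d=8)
After op 4: visible(d) = 8 (pending={}, committed={b=14, d=8, e=4})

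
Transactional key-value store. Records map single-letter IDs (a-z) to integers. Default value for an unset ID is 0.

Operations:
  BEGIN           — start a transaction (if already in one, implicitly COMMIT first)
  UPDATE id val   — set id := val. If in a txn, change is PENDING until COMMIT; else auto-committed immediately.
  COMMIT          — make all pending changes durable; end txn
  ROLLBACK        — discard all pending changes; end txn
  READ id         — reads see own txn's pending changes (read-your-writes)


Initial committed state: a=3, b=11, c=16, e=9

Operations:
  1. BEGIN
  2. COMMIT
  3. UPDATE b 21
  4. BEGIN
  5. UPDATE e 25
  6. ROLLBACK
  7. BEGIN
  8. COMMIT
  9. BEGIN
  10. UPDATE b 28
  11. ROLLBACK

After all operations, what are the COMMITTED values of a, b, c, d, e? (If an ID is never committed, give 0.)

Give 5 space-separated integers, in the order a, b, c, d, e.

Answer: 3 21 16 0 9

Derivation:
Initial committed: {a=3, b=11, c=16, e=9}
Op 1: BEGIN: in_txn=True, pending={}
Op 2: COMMIT: merged [] into committed; committed now {a=3, b=11, c=16, e=9}
Op 3: UPDATE b=21 (auto-commit; committed b=21)
Op 4: BEGIN: in_txn=True, pending={}
Op 5: UPDATE e=25 (pending; pending now {e=25})
Op 6: ROLLBACK: discarded pending ['e']; in_txn=False
Op 7: BEGIN: in_txn=True, pending={}
Op 8: COMMIT: merged [] into committed; committed now {a=3, b=21, c=16, e=9}
Op 9: BEGIN: in_txn=True, pending={}
Op 10: UPDATE b=28 (pending; pending now {b=28})
Op 11: ROLLBACK: discarded pending ['b']; in_txn=False
Final committed: {a=3, b=21, c=16, e=9}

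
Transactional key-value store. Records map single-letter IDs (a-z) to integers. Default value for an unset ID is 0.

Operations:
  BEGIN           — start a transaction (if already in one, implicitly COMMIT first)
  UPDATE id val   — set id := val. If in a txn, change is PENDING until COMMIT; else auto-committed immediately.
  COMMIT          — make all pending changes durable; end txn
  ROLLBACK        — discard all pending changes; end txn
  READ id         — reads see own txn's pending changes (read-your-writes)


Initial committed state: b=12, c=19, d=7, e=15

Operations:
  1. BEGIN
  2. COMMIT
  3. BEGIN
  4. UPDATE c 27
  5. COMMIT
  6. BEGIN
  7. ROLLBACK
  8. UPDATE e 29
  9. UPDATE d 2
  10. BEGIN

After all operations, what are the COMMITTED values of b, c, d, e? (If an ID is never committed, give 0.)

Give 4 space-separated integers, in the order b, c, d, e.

Initial committed: {b=12, c=19, d=7, e=15}
Op 1: BEGIN: in_txn=True, pending={}
Op 2: COMMIT: merged [] into committed; committed now {b=12, c=19, d=7, e=15}
Op 3: BEGIN: in_txn=True, pending={}
Op 4: UPDATE c=27 (pending; pending now {c=27})
Op 5: COMMIT: merged ['c'] into committed; committed now {b=12, c=27, d=7, e=15}
Op 6: BEGIN: in_txn=True, pending={}
Op 7: ROLLBACK: discarded pending []; in_txn=False
Op 8: UPDATE e=29 (auto-commit; committed e=29)
Op 9: UPDATE d=2 (auto-commit; committed d=2)
Op 10: BEGIN: in_txn=True, pending={}
Final committed: {b=12, c=27, d=2, e=29}

Answer: 12 27 2 29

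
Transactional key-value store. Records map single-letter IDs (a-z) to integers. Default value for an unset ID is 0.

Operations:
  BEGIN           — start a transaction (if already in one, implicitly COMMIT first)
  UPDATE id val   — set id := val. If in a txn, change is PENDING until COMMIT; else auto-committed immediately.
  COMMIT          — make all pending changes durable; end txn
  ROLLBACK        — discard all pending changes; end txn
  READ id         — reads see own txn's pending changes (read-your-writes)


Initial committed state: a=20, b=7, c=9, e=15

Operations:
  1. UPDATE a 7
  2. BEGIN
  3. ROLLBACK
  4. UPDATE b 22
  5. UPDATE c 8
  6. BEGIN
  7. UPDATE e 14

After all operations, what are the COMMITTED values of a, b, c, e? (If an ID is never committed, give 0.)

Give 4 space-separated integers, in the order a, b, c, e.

Initial committed: {a=20, b=7, c=9, e=15}
Op 1: UPDATE a=7 (auto-commit; committed a=7)
Op 2: BEGIN: in_txn=True, pending={}
Op 3: ROLLBACK: discarded pending []; in_txn=False
Op 4: UPDATE b=22 (auto-commit; committed b=22)
Op 5: UPDATE c=8 (auto-commit; committed c=8)
Op 6: BEGIN: in_txn=True, pending={}
Op 7: UPDATE e=14 (pending; pending now {e=14})
Final committed: {a=7, b=22, c=8, e=15}

Answer: 7 22 8 15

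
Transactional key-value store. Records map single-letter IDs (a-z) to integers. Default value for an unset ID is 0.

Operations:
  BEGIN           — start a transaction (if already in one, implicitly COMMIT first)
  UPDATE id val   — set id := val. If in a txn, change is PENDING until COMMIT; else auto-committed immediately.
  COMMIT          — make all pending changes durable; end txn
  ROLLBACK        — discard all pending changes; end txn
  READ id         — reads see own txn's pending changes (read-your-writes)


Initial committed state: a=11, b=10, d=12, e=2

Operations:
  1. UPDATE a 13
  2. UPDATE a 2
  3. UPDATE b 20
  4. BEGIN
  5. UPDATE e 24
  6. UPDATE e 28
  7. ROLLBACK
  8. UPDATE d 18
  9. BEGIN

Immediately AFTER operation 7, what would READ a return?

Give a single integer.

Initial committed: {a=11, b=10, d=12, e=2}
Op 1: UPDATE a=13 (auto-commit; committed a=13)
Op 2: UPDATE a=2 (auto-commit; committed a=2)
Op 3: UPDATE b=20 (auto-commit; committed b=20)
Op 4: BEGIN: in_txn=True, pending={}
Op 5: UPDATE e=24 (pending; pending now {e=24})
Op 6: UPDATE e=28 (pending; pending now {e=28})
Op 7: ROLLBACK: discarded pending ['e']; in_txn=False
After op 7: visible(a) = 2 (pending={}, committed={a=2, b=20, d=12, e=2})

Answer: 2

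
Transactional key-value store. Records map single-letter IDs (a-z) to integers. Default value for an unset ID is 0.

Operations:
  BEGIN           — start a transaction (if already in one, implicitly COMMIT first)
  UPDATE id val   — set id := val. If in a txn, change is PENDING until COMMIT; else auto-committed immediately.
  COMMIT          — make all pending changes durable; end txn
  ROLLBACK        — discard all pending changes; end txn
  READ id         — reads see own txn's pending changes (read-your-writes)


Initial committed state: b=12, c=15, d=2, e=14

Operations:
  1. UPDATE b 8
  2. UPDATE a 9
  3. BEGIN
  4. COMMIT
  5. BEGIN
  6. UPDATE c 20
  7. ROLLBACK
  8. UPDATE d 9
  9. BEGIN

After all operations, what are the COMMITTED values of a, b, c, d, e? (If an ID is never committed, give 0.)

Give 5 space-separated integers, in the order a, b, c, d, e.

Answer: 9 8 15 9 14

Derivation:
Initial committed: {b=12, c=15, d=2, e=14}
Op 1: UPDATE b=8 (auto-commit; committed b=8)
Op 2: UPDATE a=9 (auto-commit; committed a=9)
Op 3: BEGIN: in_txn=True, pending={}
Op 4: COMMIT: merged [] into committed; committed now {a=9, b=8, c=15, d=2, e=14}
Op 5: BEGIN: in_txn=True, pending={}
Op 6: UPDATE c=20 (pending; pending now {c=20})
Op 7: ROLLBACK: discarded pending ['c']; in_txn=False
Op 8: UPDATE d=9 (auto-commit; committed d=9)
Op 9: BEGIN: in_txn=True, pending={}
Final committed: {a=9, b=8, c=15, d=9, e=14}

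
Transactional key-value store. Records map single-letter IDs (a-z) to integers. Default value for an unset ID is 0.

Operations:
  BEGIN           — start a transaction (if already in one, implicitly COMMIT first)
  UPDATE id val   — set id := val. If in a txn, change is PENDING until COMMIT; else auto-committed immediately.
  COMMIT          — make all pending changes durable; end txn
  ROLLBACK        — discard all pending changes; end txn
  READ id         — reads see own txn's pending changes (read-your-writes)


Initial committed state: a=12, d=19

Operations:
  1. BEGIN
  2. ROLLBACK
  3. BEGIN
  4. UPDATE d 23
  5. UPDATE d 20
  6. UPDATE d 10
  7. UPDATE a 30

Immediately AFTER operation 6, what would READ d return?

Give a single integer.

Answer: 10

Derivation:
Initial committed: {a=12, d=19}
Op 1: BEGIN: in_txn=True, pending={}
Op 2: ROLLBACK: discarded pending []; in_txn=False
Op 3: BEGIN: in_txn=True, pending={}
Op 4: UPDATE d=23 (pending; pending now {d=23})
Op 5: UPDATE d=20 (pending; pending now {d=20})
Op 6: UPDATE d=10 (pending; pending now {d=10})
After op 6: visible(d) = 10 (pending={d=10}, committed={a=12, d=19})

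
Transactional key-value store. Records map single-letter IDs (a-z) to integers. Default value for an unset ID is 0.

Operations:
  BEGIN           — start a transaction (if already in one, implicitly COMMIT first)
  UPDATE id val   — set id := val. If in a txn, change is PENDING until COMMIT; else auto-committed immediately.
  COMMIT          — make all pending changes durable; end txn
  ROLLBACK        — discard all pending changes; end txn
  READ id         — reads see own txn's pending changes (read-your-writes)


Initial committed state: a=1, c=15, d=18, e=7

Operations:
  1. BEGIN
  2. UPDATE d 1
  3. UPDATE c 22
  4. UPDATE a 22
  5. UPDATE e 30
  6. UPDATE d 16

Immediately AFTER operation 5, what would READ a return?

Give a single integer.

Answer: 22

Derivation:
Initial committed: {a=1, c=15, d=18, e=7}
Op 1: BEGIN: in_txn=True, pending={}
Op 2: UPDATE d=1 (pending; pending now {d=1})
Op 3: UPDATE c=22 (pending; pending now {c=22, d=1})
Op 4: UPDATE a=22 (pending; pending now {a=22, c=22, d=1})
Op 5: UPDATE e=30 (pending; pending now {a=22, c=22, d=1, e=30})
After op 5: visible(a) = 22 (pending={a=22, c=22, d=1, e=30}, committed={a=1, c=15, d=18, e=7})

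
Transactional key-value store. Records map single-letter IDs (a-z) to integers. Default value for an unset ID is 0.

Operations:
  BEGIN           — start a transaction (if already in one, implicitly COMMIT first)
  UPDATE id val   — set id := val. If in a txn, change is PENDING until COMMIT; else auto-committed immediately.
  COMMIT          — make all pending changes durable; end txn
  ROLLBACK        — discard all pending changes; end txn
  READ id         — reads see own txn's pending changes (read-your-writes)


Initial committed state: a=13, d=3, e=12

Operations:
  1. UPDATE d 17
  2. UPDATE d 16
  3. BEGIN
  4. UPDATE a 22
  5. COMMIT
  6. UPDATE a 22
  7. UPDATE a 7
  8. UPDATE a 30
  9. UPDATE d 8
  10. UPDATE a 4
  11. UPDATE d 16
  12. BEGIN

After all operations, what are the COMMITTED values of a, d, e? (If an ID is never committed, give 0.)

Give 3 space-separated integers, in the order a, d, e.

Initial committed: {a=13, d=3, e=12}
Op 1: UPDATE d=17 (auto-commit; committed d=17)
Op 2: UPDATE d=16 (auto-commit; committed d=16)
Op 3: BEGIN: in_txn=True, pending={}
Op 4: UPDATE a=22 (pending; pending now {a=22})
Op 5: COMMIT: merged ['a'] into committed; committed now {a=22, d=16, e=12}
Op 6: UPDATE a=22 (auto-commit; committed a=22)
Op 7: UPDATE a=7 (auto-commit; committed a=7)
Op 8: UPDATE a=30 (auto-commit; committed a=30)
Op 9: UPDATE d=8 (auto-commit; committed d=8)
Op 10: UPDATE a=4 (auto-commit; committed a=4)
Op 11: UPDATE d=16 (auto-commit; committed d=16)
Op 12: BEGIN: in_txn=True, pending={}
Final committed: {a=4, d=16, e=12}

Answer: 4 16 12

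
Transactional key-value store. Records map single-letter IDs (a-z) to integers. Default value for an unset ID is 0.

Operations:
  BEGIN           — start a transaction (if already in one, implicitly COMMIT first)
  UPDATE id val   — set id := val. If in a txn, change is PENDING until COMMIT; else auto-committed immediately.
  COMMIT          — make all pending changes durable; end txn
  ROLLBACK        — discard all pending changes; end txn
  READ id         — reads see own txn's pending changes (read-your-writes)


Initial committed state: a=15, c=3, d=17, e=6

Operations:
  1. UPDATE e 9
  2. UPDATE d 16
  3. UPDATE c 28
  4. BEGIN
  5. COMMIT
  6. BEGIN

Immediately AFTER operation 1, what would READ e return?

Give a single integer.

Answer: 9

Derivation:
Initial committed: {a=15, c=3, d=17, e=6}
Op 1: UPDATE e=9 (auto-commit; committed e=9)
After op 1: visible(e) = 9 (pending={}, committed={a=15, c=3, d=17, e=9})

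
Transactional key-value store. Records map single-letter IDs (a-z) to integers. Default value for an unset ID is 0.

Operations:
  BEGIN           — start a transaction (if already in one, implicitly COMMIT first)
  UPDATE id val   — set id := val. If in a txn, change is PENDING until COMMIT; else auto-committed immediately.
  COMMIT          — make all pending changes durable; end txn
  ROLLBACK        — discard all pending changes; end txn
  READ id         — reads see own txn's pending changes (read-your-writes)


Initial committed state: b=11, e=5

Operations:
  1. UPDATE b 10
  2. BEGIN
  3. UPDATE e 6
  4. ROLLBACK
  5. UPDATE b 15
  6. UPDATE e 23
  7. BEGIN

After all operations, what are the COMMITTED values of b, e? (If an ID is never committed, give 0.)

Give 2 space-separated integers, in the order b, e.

Initial committed: {b=11, e=5}
Op 1: UPDATE b=10 (auto-commit; committed b=10)
Op 2: BEGIN: in_txn=True, pending={}
Op 3: UPDATE e=6 (pending; pending now {e=6})
Op 4: ROLLBACK: discarded pending ['e']; in_txn=False
Op 5: UPDATE b=15 (auto-commit; committed b=15)
Op 6: UPDATE e=23 (auto-commit; committed e=23)
Op 7: BEGIN: in_txn=True, pending={}
Final committed: {b=15, e=23}

Answer: 15 23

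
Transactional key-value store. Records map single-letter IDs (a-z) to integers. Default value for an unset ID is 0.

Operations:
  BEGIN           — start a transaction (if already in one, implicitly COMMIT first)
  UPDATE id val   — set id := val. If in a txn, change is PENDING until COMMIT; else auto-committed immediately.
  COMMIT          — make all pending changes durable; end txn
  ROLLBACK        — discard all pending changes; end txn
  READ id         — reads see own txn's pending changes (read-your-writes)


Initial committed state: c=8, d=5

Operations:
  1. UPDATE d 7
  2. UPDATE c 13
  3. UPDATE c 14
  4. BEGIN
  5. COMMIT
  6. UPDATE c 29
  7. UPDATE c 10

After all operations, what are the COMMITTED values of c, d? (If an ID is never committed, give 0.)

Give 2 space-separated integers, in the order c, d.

Initial committed: {c=8, d=5}
Op 1: UPDATE d=7 (auto-commit; committed d=7)
Op 2: UPDATE c=13 (auto-commit; committed c=13)
Op 3: UPDATE c=14 (auto-commit; committed c=14)
Op 4: BEGIN: in_txn=True, pending={}
Op 5: COMMIT: merged [] into committed; committed now {c=14, d=7}
Op 6: UPDATE c=29 (auto-commit; committed c=29)
Op 7: UPDATE c=10 (auto-commit; committed c=10)
Final committed: {c=10, d=7}

Answer: 10 7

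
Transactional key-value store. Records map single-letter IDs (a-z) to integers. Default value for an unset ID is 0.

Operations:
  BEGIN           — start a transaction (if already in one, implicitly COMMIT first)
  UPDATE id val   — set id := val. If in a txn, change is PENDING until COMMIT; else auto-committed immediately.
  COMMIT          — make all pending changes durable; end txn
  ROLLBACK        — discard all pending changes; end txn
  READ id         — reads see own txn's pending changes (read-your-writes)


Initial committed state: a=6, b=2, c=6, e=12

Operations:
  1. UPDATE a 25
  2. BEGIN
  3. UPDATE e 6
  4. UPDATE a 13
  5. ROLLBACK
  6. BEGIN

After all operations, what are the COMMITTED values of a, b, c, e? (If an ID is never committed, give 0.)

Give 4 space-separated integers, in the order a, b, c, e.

Answer: 25 2 6 12

Derivation:
Initial committed: {a=6, b=2, c=6, e=12}
Op 1: UPDATE a=25 (auto-commit; committed a=25)
Op 2: BEGIN: in_txn=True, pending={}
Op 3: UPDATE e=6 (pending; pending now {e=6})
Op 4: UPDATE a=13 (pending; pending now {a=13, e=6})
Op 5: ROLLBACK: discarded pending ['a', 'e']; in_txn=False
Op 6: BEGIN: in_txn=True, pending={}
Final committed: {a=25, b=2, c=6, e=12}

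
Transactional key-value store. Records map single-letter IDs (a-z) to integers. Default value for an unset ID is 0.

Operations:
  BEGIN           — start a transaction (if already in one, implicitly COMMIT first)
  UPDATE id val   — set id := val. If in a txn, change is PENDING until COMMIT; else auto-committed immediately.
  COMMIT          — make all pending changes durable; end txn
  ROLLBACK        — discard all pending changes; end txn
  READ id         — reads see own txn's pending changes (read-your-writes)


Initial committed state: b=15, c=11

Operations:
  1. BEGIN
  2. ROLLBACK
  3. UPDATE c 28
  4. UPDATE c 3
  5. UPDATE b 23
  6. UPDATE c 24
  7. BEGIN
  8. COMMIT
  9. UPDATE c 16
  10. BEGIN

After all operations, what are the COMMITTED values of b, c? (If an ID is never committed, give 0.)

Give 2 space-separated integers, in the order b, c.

Initial committed: {b=15, c=11}
Op 1: BEGIN: in_txn=True, pending={}
Op 2: ROLLBACK: discarded pending []; in_txn=False
Op 3: UPDATE c=28 (auto-commit; committed c=28)
Op 4: UPDATE c=3 (auto-commit; committed c=3)
Op 5: UPDATE b=23 (auto-commit; committed b=23)
Op 6: UPDATE c=24 (auto-commit; committed c=24)
Op 7: BEGIN: in_txn=True, pending={}
Op 8: COMMIT: merged [] into committed; committed now {b=23, c=24}
Op 9: UPDATE c=16 (auto-commit; committed c=16)
Op 10: BEGIN: in_txn=True, pending={}
Final committed: {b=23, c=16}

Answer: 23 16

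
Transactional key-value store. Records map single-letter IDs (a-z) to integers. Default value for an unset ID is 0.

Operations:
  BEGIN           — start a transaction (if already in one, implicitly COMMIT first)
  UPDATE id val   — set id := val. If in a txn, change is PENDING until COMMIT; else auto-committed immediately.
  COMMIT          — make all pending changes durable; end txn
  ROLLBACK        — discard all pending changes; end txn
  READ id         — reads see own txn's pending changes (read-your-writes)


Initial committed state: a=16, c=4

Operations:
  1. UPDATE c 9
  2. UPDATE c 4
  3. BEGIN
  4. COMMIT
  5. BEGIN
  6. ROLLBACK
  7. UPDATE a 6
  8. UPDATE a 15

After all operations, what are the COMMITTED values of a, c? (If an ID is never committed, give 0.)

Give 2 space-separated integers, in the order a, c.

Initial committed: {a=16, c=4}
Op 1: UPDATE c=9 (auto-commit; committed c=9)
Op 2: UPDATE c=4 (auto-commit; committed c=4)
Op 3: BEGIN: in_txn=True, pending={}
Op 4: COMMIT: merged [] into committed; committed now {a=16, c=4}
Op 5: BEGIN: in_txn=True, pending={}
Op 6: ROLLBACK: discarded pending []; in_txn=False
Op 7: UPDATE a=6 (auto-commit; committed a=6)
Op 8: UPDATE a=15 (auto-commit; committed a=15)
Final committed: {a=15, c=4}

Answer: 15 4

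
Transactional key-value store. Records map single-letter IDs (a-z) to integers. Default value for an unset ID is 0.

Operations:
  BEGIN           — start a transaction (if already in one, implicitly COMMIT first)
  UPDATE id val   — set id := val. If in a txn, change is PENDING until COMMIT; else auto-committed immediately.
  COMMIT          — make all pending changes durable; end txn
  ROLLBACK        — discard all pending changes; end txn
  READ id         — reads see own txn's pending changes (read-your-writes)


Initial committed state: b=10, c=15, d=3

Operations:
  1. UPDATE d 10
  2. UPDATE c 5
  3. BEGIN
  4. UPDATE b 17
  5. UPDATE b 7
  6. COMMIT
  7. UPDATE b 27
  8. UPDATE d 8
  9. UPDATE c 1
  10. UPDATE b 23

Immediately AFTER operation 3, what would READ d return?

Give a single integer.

Initial committed: {b=10, c=15, d=3}
Op 1: UPDATE d=10 (auto-commit; committed d=10)
Op 2: UPDATE c=5 (auto-commit; committed c=5)
Op 3: BEGIN: in_txn=True, pending={}
After op 3: visible(d) = 10 (pending={}, committed={b=10, c=5, d=10})

Answer: 10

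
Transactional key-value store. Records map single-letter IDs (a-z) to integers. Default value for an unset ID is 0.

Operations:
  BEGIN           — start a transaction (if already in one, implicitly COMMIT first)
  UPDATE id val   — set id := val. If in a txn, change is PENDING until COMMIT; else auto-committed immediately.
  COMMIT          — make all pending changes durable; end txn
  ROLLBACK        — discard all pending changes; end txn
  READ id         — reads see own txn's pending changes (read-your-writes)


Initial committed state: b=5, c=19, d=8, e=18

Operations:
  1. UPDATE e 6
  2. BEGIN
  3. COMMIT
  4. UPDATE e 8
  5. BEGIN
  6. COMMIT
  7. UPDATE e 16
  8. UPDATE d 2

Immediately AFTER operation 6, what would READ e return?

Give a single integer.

Initial committed: {b=5, c=19, d=8, e=18}
Op 1: UPDATE e=6 (auto-commit; committed e=6)
Op 2: BEGIN: in_txn=True, pending={}
Op 3: COMMIT: merged [] into committed; committed now {b=5, c=19, d=8, e=6}
Op 4: UPDATE e=8 (auto-commit; committed e=8)
Op 5: BEGIN: in_txn=True, pending={}
Op 6: COMMIT: merged [] into committed; committed now {b=5, c=19, d=8, e=8}
After op 6: visible(e) = 8 (pending={}, committed={b=5, c=19, d=8, e=8})

Answer: 8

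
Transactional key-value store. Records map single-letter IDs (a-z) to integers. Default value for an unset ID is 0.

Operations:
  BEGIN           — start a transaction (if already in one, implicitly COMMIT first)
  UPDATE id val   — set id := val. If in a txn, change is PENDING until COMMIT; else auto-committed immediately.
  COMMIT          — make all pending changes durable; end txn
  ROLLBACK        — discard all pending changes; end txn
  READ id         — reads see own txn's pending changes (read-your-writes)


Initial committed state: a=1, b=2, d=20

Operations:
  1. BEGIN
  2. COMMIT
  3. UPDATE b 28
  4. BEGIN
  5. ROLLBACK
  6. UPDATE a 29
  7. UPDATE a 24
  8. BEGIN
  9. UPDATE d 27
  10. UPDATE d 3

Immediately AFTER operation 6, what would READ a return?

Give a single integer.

Answer: 29

Derivation:
Initial committed: {a=1, b=2, d=20}
Op 1: BEGIN: in_txn=True, pending={}
Op 2: COMMIT: merged [] into committed; committed now {a=1, b=2, d=20}
Op 3: UPDATE b=28 (auto-commit; committed b=28)
Op 4: BEGIN: in_txn=True, pending={}
Op 5: ROLLBACK: discarded pending []; in_txn=False
Op 6: UPDATE a=29 (auto-commit; committed a=29)
After op 6: visible(a) = 29 (pending={}, committed={a=29, b=28, d=20})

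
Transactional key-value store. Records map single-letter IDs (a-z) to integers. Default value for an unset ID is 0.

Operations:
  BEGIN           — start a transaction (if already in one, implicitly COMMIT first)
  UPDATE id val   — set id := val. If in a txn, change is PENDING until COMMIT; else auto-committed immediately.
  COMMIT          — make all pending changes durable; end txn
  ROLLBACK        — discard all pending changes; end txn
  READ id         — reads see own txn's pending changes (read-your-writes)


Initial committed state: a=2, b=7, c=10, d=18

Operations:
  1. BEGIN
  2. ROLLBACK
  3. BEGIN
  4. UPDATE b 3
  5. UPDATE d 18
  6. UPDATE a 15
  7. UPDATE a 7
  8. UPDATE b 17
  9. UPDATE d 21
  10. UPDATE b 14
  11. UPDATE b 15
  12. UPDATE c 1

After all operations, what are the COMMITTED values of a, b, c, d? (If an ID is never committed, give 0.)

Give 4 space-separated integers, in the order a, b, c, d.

Answer: 2 7 10 18

Derivation:
Initial committed: {a=2, b=7, c=10, d=18}
Op 1: BEGIN: in_txn=True, pending={}
Op 2: ROLLBACK: discarded pending []; in_txn=False
Op 3: BEGIN: in_txn=True, pending={}
Op 4: UPDATE b=3 (pending; pending now {b=3})
Op 5: UPDATE d=18 (pending; pending now {b=3, d=18})
Op 6: UPDATE a=15 (pending; pending now {a=15, b=3, d=18})
Op 7: UPDATE a=7 (pending; pending now {a=7, b=3, d=18})
Op 8: UPDATE b=17 (pending; pending now {a=7, b=17, d=18})
Op 9: UPDATE d=21 (pending; pending now {a=7, b=17, d=21})
Op 10: UPDATE b=14 (pending; pending now {a=7, b=14, d=21})
Op 11: UPDATE b=15 (pending; pending now {a=7, b=15, d=21})
Op 12: UPDATE c=1 (pending; pending now {a=7, b=15, c=1, d=21})
Final committed: {a=2, b=7, c=10, d=18}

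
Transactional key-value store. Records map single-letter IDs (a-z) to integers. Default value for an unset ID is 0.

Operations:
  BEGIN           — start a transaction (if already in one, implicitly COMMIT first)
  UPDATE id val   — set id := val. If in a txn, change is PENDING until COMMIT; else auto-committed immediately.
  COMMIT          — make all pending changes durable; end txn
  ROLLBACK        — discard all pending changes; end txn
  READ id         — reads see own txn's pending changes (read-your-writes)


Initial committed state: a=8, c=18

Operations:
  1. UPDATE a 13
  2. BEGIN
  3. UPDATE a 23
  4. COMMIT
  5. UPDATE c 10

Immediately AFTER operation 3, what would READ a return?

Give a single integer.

Answer: 23

Derivation:
Initial committed: {a=8, c=18}
Op 1: UPDATE a=13 (auto-commit; committed a=13)
Op 2: BEGIN: in_txn=True, pending={}
Op 3: UPDATE a=23 (pending; pending now {a=23})
After op 3: visible(a) = 23 (pending={a=23}, committed={a=13, c=18})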